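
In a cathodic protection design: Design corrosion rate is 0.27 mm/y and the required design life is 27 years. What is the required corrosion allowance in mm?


Corrosion allowance = CR × design life
CA = 0.27 * 27 = 7.29 mm

7.29 mm


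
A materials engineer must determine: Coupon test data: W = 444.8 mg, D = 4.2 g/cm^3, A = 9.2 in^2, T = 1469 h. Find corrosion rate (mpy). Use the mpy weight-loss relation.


Apply the mpy weight-loss relation: CR = 534 * W / (D * A * T)
Numerator: 534 * 444.8 = 237523.2
Denominator: 4.2 * 9.2 * 1469 = 56762.16
CR = 237523.2 / 56762.16 = 4.185 mpy

4.185 mpy


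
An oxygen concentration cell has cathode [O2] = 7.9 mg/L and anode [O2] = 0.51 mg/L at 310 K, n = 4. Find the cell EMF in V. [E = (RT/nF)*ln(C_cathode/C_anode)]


Apply the Nernst concentration-cell relation: E = (RT/nF)*ln(C_cathode/C_anode)
RT/nF = 8.314*310/(4*96485) = 0.00667808 V
ln(7.9/0.51) = 2.74021
E = 0.00667808 * 2.74021 = 0.0183 V

0.0183 V


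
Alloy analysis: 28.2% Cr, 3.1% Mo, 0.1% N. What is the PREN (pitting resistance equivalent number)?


Apply the PREN formula: PREN = Cr + 3.3*Mo + 16*N
PREN = 28.2 + 3.3*3.1 + 16*0.1
PREN = 28.2 + 10.23 + 1.6 = 40.03

40.03


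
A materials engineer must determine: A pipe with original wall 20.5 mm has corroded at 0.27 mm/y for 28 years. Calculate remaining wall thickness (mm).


Remaining wall = original − CR × time
t = 20.5 − 0.27*28 = 20.5 − 7.56 = 12.94 mm

12.94 mm


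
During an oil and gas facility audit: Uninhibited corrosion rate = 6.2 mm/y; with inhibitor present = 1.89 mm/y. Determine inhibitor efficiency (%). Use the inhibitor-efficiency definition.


Apply the inhibitor-efficiency definition: IE = (CR_blank − CR_inh)/CR_blank × 100
IE = (6.2 − 1.89) / 6.2 × 100
IE = 4.31 / 6.2 × 100 = 69.5 %

69.5 %


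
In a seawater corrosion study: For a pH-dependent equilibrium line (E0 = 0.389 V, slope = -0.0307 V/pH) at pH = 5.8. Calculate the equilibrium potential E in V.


Apply the Pourbaix line equation: E = E0 + slope*pH
E = 0.389 + (-0.0307)*5.8 = 0.389 + (-0.17806) = 0.21094 V
Rounded to 3 decimal places: E = 0.211 V

0.211 V


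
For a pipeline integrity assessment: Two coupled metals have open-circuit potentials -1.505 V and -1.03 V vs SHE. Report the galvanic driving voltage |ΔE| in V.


Driving voltage is the absolute potential difference.
|ΔE| = |-1.505 − (-1.03)| = 0.475 V

0.475 V


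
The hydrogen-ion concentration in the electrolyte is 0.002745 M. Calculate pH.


pH = −log10[H+]
pH = −log10(0.002745) = 2.56

2.56


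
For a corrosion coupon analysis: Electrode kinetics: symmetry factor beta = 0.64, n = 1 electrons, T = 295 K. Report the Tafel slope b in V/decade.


Apply the Tafel slope relation: b = 2.303*R*T/(beta*n*F)
Numerator: 2.303 * 8.314 * 295 = 5648.41
Denominator: 0.64 * 1 * 96485 = 61750.4
b = 5648.41 / 61750.4 = 0.091 V/decade

0.091 V/decade


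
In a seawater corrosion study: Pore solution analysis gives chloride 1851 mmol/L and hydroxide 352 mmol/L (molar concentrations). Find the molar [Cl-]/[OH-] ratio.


Threshold parameter = [Cl-] / [OH-] (molar basis; both in mmol/L, so units cancel)
Ratio = 1851 / 352 = 5.26

5.26


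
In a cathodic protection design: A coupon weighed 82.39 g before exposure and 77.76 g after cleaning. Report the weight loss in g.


Weight loss = initial − final
WL = 82.39 − 77.76 = 4.63 g

4.63 g


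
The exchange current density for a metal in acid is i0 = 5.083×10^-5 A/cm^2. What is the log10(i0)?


i0 = 5.083×10^-5 A/cm^2
log10(i0) = -4.294

-4.294


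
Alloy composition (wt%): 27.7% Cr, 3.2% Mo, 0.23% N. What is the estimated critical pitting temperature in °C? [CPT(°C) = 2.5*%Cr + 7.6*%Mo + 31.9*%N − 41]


Apply the ASTM G48 empirical CPT estimate: CPT(°C) = 2.5*%Cr + 7.6*%Mo + 31.9*%N − 41
2.5*27.7 = 69.25; 7.6*3.2 = 24.32; 31.9*0.23 = 7.337
CPT = 69.25 + 24.32 + 7.337 − 41 = 59.907 °C
Rounded to 0.1 °C: CPT ≈ 59.9 °C

59.9 °C


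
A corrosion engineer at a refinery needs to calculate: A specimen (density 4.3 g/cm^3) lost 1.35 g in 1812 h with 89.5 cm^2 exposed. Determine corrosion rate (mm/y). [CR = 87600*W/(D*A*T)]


Apply the mm/y weight-loss relation: CR = 87600 * W / (D * A * T)
Numerator: 87600 * 1.35 = 118260.0
Denominator: 4.3 * 89.5 * 1812 = 697348.2
CR = 118260.0 / 697348.2 = 0.169585 mm/y

0.169585 mm/y


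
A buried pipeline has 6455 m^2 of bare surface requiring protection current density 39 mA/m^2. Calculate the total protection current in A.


I = area * current density, then convert mA → A (÷1000)
I = 6455 * 39 / 1000 = 251.75 A

251.75 A


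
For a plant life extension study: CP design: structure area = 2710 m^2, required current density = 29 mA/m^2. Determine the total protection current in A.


I = area * current density, then convert mA → A (÷1000)
I = 2710 * 29 / 1000 = 78.59 A

78.59 A


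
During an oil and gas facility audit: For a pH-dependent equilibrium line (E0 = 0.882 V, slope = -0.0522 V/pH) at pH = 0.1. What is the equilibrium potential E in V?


Apply the Pourbaix line equation: E = E0 + slope*pH
E = 0.882 + (-0.0522)*0.1 = 0.882 + (-0.00522) = 0.87678 V
Rounded to 3 decimal places: E = 0.877 V

0.877 V


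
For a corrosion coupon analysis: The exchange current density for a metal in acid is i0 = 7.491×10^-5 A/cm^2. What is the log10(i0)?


i0 = 7.491×10^-5 A/cm^2
log10(i0) = -4.125

-4.125


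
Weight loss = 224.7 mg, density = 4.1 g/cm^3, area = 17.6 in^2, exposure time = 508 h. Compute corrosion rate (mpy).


Apply the mpy weight-loss relation: CR = 534 * W / (D * A * T)
Numerator: 534 * 224.7 = 119989.8
Denominator: 4.1 * 17.6 * 508 = 36657.28
CR = 119989.8 / 36657.28 = 3.273 mpy

3.273 mpy


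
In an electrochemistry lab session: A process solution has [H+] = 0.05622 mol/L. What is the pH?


pH = −log10[H+]
pH = −log10(0.05622) = 1.25

1.25


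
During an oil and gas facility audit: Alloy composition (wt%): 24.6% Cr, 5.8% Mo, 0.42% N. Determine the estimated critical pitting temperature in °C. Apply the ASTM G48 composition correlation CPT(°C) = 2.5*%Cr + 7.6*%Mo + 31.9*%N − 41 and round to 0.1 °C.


Apply the ASTM G48 empirical CPT estimate: CPT(°C) = 2.5*%Cr + 7.6*%Mo + 31.9*%N − 41
2.5*24.6 = 61.5; 7.6*5.8 = 44.08; 31.9*0.42 = 13.398
CPT = 61.5 + 44.08 + 13.398 − 41 = 77.978 °C
Rounded to 0.1 °C: CPT ≈ 78.0 °C

78.0 °C


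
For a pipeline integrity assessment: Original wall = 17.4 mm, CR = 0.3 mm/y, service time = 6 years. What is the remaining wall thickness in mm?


Remaining wall = original − CR × time
t = 17.4 − 0.3*6 = 17.4 − 1.8 = 15.6 mm

15.6 mm


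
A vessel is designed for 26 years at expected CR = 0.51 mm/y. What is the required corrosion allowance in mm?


Corrosion allowance = CR × design life
CA = 0.51 * 26 = 13.26 mm

13.26 mm


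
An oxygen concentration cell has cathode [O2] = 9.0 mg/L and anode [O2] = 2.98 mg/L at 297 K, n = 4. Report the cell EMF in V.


Apply the Nernst concentration-cell relation: E = (RT/nF)*ln(C_cathode/C_anode)
RT/nF = 8.314*297/(4*96485) = 0.00639804 V
ln(9.0/2.98) = 1.1053
E = 0.00639804 * 1.1053 = 0.00707 V

0.00707 V


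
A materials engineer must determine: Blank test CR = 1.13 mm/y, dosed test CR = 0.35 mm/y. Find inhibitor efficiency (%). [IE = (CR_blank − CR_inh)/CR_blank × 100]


Apply the inhibitor-efficiency definition: IE = (CR_blank − CR_inh)/CR_blank × 100
IE = (1.13 − 0.35) / 1.13 × 100
IE = 0.78 / 1.13 × 100 = 69.0 %

69.0 %


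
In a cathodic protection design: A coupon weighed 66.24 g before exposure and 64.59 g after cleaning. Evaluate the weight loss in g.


Weight loss = initial − final
WL = 66.24 − 64.59 = 1.65 g

1.65 g


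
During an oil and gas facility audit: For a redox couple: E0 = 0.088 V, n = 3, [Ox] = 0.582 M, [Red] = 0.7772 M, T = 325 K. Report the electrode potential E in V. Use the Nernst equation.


Apply the Nernst equation: E = E0 + (RT/nF)*ln([Ox]/[Red])
Step 1: RT/nF = 8.314*325/(3*96485) = 0.00933496 V
Step 2: [Ox]/[Red] = 0.582/0.7772 = 0.748842
Step 3: ln(0.748842) = -0.289227
Step 4: correction = 0.00933496 * -0.289227 = -0.003 V
E = 0.088 + -0.003 = 0.085 V

0.085 V


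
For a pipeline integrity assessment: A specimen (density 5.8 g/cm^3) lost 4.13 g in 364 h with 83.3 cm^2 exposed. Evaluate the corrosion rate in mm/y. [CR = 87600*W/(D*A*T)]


Apply the mm/y weight-loss relation: CR = 87600 * W / (D * A * T)
Numerator: 87600 * 4.13 = 361788.0
Denominator: 5.8 * 83.3 * 364 = 175862.96
CR = 361788.0 / 175862.96 = 2.0572 mm/y

2.0572 mm/y


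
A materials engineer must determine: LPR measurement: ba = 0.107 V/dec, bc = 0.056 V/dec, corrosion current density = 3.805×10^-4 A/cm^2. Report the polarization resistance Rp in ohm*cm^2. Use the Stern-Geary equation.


Apply the Stern-Geary equation: Rp = ba*bc / (2.303*icorr*(ba+bc))
ba*bc = 0.107*0.056 = 0.005992
ba+bc = 0.163; 2.303*icorr*(ba+bc) = 2.303*3.805×10^-4*0.163 = 1.4283551×10^-4
Rp = 0.005992 / 1.4283551×10^-4 = 41.95 ohm*cm^2

41.95 ohm*cm^2


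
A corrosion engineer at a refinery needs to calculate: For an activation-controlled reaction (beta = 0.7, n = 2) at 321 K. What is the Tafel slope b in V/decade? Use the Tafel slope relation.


Apply the Tafel slope relation: b = 2.303*R*T/(beta*n*F)
Numerator: 2.303 * 8.314 * 321 = 6146.23
Denominator: 0.7 * 2 * 96485 = 135079.0
b = 6146.23 / 135079.0 = 0.046 V/decade

0.046 V/decade


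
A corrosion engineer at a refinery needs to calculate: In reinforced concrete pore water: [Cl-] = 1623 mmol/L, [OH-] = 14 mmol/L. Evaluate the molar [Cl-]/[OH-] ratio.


Threshold parameter = [Cl-] / [OH-] (molar basis; both in mmol/L, so units cancel)
Ratio = 1623 / 14 = 115.93

115.93


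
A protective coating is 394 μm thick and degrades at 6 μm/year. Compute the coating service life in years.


Service life = thickness / degradation rate
Life = 394 / 6 = 65.7 years

65.7 years


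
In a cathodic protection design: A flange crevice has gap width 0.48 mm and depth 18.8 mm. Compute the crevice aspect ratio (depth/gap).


Aspect ratio = depth / gap
Ratio = 18.8 / 0.48 = 39.2

39.2


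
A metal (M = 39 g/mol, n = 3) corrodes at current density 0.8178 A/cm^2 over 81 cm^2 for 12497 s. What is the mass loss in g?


Apply Faraday's law: m = i*A*t*M / (n*F)
Total charge passed Q = i*A*t = 0.8178*81*12497 = 827823.7746 C
m = Q*M/(n*F) = 827823.7746*39/(3*96485) = 111.538 g

111.538 g


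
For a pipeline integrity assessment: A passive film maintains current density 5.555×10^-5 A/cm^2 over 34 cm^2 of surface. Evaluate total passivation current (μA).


I = i_pass * A, then convert A → μA (×10^6)
I = 5.555×10^-5 * 34 * 10^6 = 1888.7 μA

1888.7 μA


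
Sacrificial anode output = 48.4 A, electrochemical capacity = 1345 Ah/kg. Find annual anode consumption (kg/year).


Annual consumption = current * hours per year / capacity
Rate = 48.4 * 8760 / 1345 = 315.2 kg/year

315.2 kg/year


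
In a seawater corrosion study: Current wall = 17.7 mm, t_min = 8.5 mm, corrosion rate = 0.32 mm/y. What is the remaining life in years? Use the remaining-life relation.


Apply the remaining-life relation: RL = (t_current − t_min) / CR
RL = (17.7 − 8.5) / 0.32 = 9.2 / 0.32 = 28.8 years

28.8 years


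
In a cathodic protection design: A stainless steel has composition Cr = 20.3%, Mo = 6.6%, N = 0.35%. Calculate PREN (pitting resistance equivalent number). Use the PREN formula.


Apply the PREN formula: PREN = Cr + 3.3*Mo + 16*N
PREN = 20.3 + 3.3*6.6 + 16*0.35
PREN = 20.3 + 21.78 + 5.6 = 47.68

47.68


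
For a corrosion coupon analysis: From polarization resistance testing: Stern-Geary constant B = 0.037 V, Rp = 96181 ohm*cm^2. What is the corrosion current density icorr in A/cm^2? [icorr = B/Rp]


Apply the Stern-Geary relation: icorr = B / Rp
icorr = 0.037 / 96181 = 3.847×10^-7 A/cm^2

3.847×10^-7 A/cm^2


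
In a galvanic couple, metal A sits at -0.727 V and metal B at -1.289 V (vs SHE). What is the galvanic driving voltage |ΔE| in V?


Driving voltage is the absolute potential difference.
|ΔE| = |-0.727 − (-1.289)| = 0.562 V

0.562 V


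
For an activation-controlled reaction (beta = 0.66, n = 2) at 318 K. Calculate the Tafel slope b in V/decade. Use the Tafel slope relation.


Apply the Tafel slope relation: b = 2.303*R*T/(beta*n*F)
Numerator: 2.303 * 8.314 * 318 = 6088.79
Denominator: 0.66 * 2 * 96485 = 127360.2
b = 6088.79 / 127360.2 = 0.0478 V/decade

0.0478 V/decade


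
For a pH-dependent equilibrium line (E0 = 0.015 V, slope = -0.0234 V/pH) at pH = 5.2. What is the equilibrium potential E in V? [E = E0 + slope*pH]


Apply the Pourbaix line equation: E = E0 + slope*pH
E = 0.015 + (-0.0234)*5.2 = 0.015 + (-0.12168) = -0.10668 V
Rounded to 3 decimal places: E = -0.107 V

-0.107 V


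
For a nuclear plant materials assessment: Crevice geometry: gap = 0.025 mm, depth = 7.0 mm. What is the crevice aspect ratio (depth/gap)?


Aspect ratio = depth / gap
Ratio = 7.0 / 0.025 = 280.0

280.0


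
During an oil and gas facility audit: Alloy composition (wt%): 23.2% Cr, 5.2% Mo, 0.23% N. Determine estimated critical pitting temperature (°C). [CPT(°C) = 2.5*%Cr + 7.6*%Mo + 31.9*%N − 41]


Apply the ASTM G48 empirical CPT estimate: CPT(°C) = 2.5*%Cr + 7.6*%Mo + 31.9*%N − 41
2.5*23.2 = 58; 7.6*5.2 = 39.52; 31.9*0.23 = 7.337
CPT = 58 + 39.52 + 7.337 − 41 = 63.857 °C
Rounded to 0.1 °C: CPT ≈ 63.9 °C

63.9 °C


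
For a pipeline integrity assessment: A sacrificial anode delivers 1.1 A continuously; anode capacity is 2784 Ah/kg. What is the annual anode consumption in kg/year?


Annual consumption = current * hours per year / capacity
Rate = 1.1 * 8760 / 2784 = 3.5 kg/year

3.5 kg/year


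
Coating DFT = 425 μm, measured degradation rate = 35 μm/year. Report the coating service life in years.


Service life = thickness / degradation rate
Life = 425 / 35 = 12.1 years

12.1 years


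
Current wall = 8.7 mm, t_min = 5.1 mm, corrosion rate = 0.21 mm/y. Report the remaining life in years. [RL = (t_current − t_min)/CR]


Apply the remaining-life relation: RL = (t_current − t_min) / CR
RL = (8.7 − 5.1) / 0.21 = 3.6 / 0.21 = 17.1 years

17.1 years


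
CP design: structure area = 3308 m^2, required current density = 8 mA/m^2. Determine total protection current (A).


I = area * current density, then convert mA → A (÷1000)
I = 3308 * 8 / 1000 = 26.46 A

26.46 A


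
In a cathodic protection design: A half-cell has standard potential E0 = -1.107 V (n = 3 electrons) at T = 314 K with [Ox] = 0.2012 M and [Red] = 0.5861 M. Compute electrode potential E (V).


Apply the Nernst equation: E = E0 + (RT/nF)*ln([Ox]/[Red])
Step 1: RT/nF = 8.314*314/(3*96485) = 0.009019 V
Step 2: [Ox]/[Red] = 0.2012/0.5861 = 0.343286
Step 3: ln(0.343286) = -1.069191
Step 4: correction = 0.009019 * -1.069191 = -0.0096 V
E = -1.107 + -0.0096 = -1.1166 V

-1.1166 V


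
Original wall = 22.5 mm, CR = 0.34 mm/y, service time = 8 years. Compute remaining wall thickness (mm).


Remaining wall = original − CR × time
t = 22.5 − 0.34*8 = 22.5 − 2.72 = 19.78 mm

19.78 mm


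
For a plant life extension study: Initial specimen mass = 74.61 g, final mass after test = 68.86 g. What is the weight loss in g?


Weight loss = initial − final
WL = 74.61 − 68.86 = 5.75 g

5.75 g


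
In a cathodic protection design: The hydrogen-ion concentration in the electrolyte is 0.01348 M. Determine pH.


pH = −log10[H+]
pH = −log10(0.01348) = 1.87

1.87


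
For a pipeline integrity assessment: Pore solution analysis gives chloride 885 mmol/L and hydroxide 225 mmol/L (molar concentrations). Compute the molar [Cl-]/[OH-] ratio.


Threshold parameter = [Cl-] / [OH-] (molar basis; both in mmol/L, so units cancel)
Ratio = 885 / 225 = 3.93

3.93


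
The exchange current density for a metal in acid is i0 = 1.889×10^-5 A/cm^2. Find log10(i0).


i0 = 1.889×10^-5 A/cm^2
log10(i0) = -4.724

-4.724


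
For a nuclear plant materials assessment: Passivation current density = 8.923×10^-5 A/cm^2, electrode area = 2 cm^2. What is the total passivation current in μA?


I = i_pass * A, then convert A → μA (×10^6)
I = 8.923×10^-5 * 2 * 10^6 = 178.46 μA

178.46 μA


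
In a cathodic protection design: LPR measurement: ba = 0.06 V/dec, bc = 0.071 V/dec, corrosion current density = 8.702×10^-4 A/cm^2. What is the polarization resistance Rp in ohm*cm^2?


Apply the Stern-Geary equation: Rp = ba*bc / (2.303*icorr*(ba+bc))
ba*bc = 0.06*0.071 = 0.00426
ba+bc = 0.131; 2.303*icorr*(ba+bc) = 2.303*8.702×10^-4*0.131 = 2.6253325×10^-4
Rp = 0.00426 / 2.6253325×10^-4 = 16.23 ohm*cm^2

16.23 ohm*cm^2


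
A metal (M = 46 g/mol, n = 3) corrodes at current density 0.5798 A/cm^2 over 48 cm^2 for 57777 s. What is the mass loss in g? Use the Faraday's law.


Apply Faraday's law: m = i*A*t*M / (n*F)
Total charge passed Q = i*A*t = 0.5798*48*57777 = 1607957.0208 C
m = Q*M/(n*F) = 1607957.0208*46/(3*96485) = 255.53548 g

255.53548 g


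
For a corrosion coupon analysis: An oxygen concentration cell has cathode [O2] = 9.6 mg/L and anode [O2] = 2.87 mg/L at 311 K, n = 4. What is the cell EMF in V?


Apply the Nernst concentration-cell relation: E = (RT/nF)*ln(C_cathode/C_anode)
RT/nF = 8.314*311/(4*96485) = 0.00669963 V
ln(9.6/2.87) = 1.20745
E = 0.00669963 * 1.20745 = 0.00809 V

0.00809 V


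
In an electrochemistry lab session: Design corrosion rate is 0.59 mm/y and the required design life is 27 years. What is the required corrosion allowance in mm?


Corrosion allowance = CR × design life
CA = 0.59 * 27 = 15.93 mm

15.93 mm


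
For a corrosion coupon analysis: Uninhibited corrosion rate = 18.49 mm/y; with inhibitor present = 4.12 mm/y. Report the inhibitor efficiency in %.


Apply the inhibitor-efficiency definition: IE = (CR_blank − CR_inh)/CR_blank × 100
IE = (18.49 − 4.12) / 18.49 × 100
IE = 14.37 / 18.49 × 100 = 77.7 %

77.7 %


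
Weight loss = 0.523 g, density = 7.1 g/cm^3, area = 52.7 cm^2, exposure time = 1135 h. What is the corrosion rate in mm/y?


Apply the mm/y weight-loss relation: CR = 87600 * W / (D * A * T)
Numerator: 87600 * 0.523 = 45814.8
Denominator: 7.1 * 52.7 * 1135 = 424682.95
CR = 45814.8 / 424682.95 = 0.1079 mm/y

0.1079 mm/y


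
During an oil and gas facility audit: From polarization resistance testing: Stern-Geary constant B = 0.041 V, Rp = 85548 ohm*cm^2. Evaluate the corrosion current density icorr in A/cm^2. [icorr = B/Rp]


Apply the Stern-Geary relation: icorr = B / Rp
icorr = 0.041 / 85548 = 4.793×10^-7 A/cm^2

4.793×10^-7 A/cm^2


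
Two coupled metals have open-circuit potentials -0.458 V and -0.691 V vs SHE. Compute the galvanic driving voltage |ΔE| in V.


Driving voltage is the absolute potential difference.
|ΔE| = |-0.458 − (-0.691)| = 0.233 V

0.233 V


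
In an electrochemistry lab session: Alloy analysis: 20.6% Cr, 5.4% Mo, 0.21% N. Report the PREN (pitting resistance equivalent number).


Apply the PREN formula: PREN = Cr + 3.3*Mo + 16*N
PREN = 20.6 + 3.3*5.4 + 16*0.21
PREN = 20.6 + 17.82 + 3.36 = 41.78

41.78


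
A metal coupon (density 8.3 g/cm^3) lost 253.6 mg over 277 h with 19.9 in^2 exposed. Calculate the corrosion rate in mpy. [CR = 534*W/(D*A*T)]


Apply the mpy weight-loss relation: CR = 534 * W / (D * A * T)
Numerator: 534 * 253.6 = 135422.4
Denominator: 8.3 * 19.9 * 277 = 45752.09
CR = 135422.4 / 45752.09 = 2.9599 mpy

2.9599 mpy


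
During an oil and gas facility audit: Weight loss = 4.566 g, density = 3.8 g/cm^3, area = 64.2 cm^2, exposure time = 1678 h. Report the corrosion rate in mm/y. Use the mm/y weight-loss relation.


Apply the mm/y weight-loss relation: CR = 87600 * W / (D * A * T)
Numerator: 87600 * 4.566 = 399981.6
Denominator: 3.8 * 64.2 * 1678 = 409364.88
CR = 399981.6 / 409364.88 = 0.97708 mm/y

0.97708 mm/y


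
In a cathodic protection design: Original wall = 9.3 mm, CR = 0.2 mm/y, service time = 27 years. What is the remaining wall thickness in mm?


Remaining wall = original − CR × time
t = 9.3 − 0.2*27 = 9.3 − 5.4 = 3.9 mm

3.9 mm


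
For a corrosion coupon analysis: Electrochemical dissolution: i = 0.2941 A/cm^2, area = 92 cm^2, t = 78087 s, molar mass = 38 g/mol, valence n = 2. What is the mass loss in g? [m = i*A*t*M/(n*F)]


Apply Faraday's law: m = i*A*t*M / (n*F)
Total charge passed Q = i*A*t = 0.2941*92*78087 = 2112815.5764 C
m = Q*M/(n*F) = 2112815.5764*38/(2*96485) = 416.0594 g

416.0594 g


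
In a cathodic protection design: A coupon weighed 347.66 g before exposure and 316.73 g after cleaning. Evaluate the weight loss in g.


Weight loss = initial − final
WL = 347.66 − 316.73 = 30.93 g

30.93 g


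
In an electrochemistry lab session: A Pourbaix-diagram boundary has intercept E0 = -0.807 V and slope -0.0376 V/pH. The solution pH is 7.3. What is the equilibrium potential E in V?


Apply the Pourbaix line equation: E = E0 + slope*pH
E = -0.807 + (-0.0376)*7.3 = -0.807 + (-0.27448) = -1.08148 V
Rounded to 3 decimal places: E = -1.081 V

-1.081 V


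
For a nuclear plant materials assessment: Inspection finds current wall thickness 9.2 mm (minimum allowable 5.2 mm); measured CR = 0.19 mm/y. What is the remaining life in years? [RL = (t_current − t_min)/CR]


Apply the remaining-life relation: RL = (t_current − t_min) / CR
RL = (9.2 − 5.2) / 0.19 = 4.0 / 0.19 = 21.1 years

21.1 years


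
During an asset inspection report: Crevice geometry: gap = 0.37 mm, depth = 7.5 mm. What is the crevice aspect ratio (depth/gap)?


Aspect ratio = depth / gap
Ratio = 7.5 / 0.37 = 20.3

20.3


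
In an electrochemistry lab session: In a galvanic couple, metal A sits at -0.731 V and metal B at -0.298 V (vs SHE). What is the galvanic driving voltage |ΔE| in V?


Driving voltage is the absolute potential difference.
|ΔE| = |-0.731 − (-0.298)| = 0.433 V

0.433 V


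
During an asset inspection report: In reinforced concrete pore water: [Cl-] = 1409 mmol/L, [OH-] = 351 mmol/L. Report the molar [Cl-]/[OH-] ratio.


Threshold parameter = [Cl-] / [OH-] (molar basis; both in mmol/L, so units cancel)
Ratio = 1409 / 351 = 4.01

4.01


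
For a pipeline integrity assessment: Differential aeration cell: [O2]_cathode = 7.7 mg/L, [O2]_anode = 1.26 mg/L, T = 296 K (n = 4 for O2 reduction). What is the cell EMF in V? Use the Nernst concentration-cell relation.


Apply the Nernst concentration-cell relation: E = (RT/nF)*ln(C_cathode/C_anode)
RT/nF = 8.314*296/(4*96485) = 0.00637649 V
ln(7.7/1.26) = 1.81011
E = 0.00637649 * 1.81011 = 0.01154 V

0.01154 V


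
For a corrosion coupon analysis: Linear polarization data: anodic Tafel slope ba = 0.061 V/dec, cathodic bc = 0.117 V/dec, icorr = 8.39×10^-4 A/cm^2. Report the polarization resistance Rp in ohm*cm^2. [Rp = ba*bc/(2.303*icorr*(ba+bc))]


Apply the Stern-Geary equation: Rp = ba*bc / (2.303*icorr*(ba+bc))
ba*bc = 0.061*0.117 = 0.007137
ba+bc = 0.178; 2.303*icorr*(ba+bc) = 2.303*8.39×10^-4*0.178 = 3.4393463×10^-4
Rp = 0.007137 / 3.4393463×10^-4 = 20.75 ohm*cm^2

20.75 ohm*cm^2


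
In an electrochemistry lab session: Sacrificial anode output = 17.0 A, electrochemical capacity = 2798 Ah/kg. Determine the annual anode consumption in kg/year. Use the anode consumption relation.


Annual consumption = current * hours per year / capacity
Rate = 17.0 * 8760 / 2798 = 53.2 kg/year

53.2 kg/year


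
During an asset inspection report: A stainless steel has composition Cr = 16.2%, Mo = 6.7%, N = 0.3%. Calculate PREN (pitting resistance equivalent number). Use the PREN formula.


Apply the PREN formula: PREN = Cr + 3.3*Mo + 16*N
PREN = 16.2 + 3.3*6.7 + 16*0.3
PREN = 16.2 + 22.11 + 4.8 = 43.11

43.11


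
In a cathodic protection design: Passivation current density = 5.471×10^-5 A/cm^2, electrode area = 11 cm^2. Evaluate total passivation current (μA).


I = i_pass * A, then convert A → μA (×10^6)
I = 5.471×10^-5 * 11 * 10^6 = 601.81 μA

601.81 μA


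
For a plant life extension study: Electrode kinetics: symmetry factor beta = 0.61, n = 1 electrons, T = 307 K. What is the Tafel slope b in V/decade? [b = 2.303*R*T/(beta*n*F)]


Apply the Tafel slope relation: b = 2.303*R*T/(beta*n*F)
Numerator: 2.303 * 8.314 * 307 = 5878.17
Denominator: 0.61 * 1 * 96485 = 58855.85
b = 5878.17 / 58855.85 = 0.0999 V/decade

0.0999 V/decade


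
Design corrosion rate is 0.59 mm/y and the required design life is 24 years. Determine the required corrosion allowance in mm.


Corrosion allowance = CR × design life
CA = 0.59 * 24 = 14.16 mm

14.16 mm


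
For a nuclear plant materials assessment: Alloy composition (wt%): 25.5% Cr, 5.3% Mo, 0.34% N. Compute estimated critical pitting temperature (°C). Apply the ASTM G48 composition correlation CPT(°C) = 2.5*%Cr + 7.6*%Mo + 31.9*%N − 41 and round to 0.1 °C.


Apply the ASTM G48 empirical CPT estimate: CPT(°C) = 2.5*%Cr + 7.6*%Mo + 31.9*%N − 41
2.5*25.5 = 63.75; 7.6*5.3 = 40.28; 31.9*0.34 = 10.846
CPT = 63.75 + 40.28 + 10.846 − 41 = 73.876 °C
Rounded to 0.1 °C: CPT ≈ 73.9 °C

73.9 °C


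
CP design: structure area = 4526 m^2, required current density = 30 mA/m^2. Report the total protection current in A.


I = area * current density, then convert mA → A (÷1000)
I = 4526 * 30 / 1000 = 135.78 A

135.78 A


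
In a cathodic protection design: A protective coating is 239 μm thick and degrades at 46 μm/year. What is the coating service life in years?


Service life = thickness / degradation rate
Life = 239 / 46 = 5.2 years

5.2 years


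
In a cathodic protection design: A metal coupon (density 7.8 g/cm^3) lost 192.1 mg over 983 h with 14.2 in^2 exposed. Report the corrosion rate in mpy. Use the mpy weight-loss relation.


Apply the mpy weight-loss relation: CR = 534 * W / (D * A * T)
Numerator: 534 * 192.1 = 102581.4
Denominator: 7.8 * 14.2 * 983 = 108877.08
CR = 102581.4 / 108877.08 = 0.94218 mpy

0.94218 mpy


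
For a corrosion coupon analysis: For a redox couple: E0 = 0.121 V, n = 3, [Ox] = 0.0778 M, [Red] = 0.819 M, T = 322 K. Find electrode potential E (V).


Apply the Nernst equation: E = E0 + (RT/nF)*ln([Ox]/[Red])
Step 1: RT/nF = 8.314*322/(3*96485) = 0.00924879 V
Step 2: [Ox]/[Red] = 0.0778/0.819 = 0.094994
Step 3: ln(0.094994) = -2.353942
Step 4: correction = 0.00924879 * -2.353942 = -0.0218 V
E = 0.121 + -0.0218 = 0.0992 V

0.0992 V


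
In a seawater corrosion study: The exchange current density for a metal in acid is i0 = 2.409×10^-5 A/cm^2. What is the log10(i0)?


i0 = 2.409×10^-5 A/cm^2
log10(i0) = -4.618

-4.618


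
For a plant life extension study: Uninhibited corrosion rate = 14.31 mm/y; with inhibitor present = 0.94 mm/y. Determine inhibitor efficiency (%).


Apply the inhibitor-efficiency definition: IE = (CR_blank − CR_inh)/CR_blank × 100
IE = (14.31 − 0.94) / 14.31 × 100
IE = 13.37 / 14.31 × 100 = 93.4 %

93.4 %


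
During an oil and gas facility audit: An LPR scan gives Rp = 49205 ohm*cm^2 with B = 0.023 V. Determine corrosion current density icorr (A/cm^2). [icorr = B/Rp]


Apply the Stern-Geary relation: icorr = B / Rp
icorr = 0.023 / 49205 = 4.674×10^-7 A/cm^2

4.674×10^-7 A/cm^2


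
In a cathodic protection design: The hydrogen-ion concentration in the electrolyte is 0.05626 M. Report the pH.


pH = −log10[H+]
pH = −log10(0.05626) = 1.25

1.25


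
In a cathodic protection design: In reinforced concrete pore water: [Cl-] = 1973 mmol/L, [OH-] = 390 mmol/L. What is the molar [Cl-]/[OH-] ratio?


Threshold parameter = [Cl-] / [OH-] (molar basis; both in mmol/L, so units cancel)
Ratio = 1973 / 390 = 5.06

5.06


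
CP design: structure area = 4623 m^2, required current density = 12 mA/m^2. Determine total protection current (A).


I = area * current density, then convert mA → A (÷1000)
I = 4623 * 12 / 1000 = 55.48 A

55.48 A


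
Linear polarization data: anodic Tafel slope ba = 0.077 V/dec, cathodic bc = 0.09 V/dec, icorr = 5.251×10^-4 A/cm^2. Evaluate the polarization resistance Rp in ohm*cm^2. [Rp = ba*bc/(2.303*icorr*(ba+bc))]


Apply the Stern-Geary equation: Rp = ba*bc / (2.303*icorr*(ba+bc))
ba*bc = 0.077*0.09 = 0.00693
ba+bc = 0.167; 2.303*icorr*(ba+bc) = 2.303*5.251×10^-4*0.167 = 2.0195399×10^-4
Rp = 0.00693 / 2.0195399×10^-4 = 34.3 ohm*cm^2

34.3 ohm*cm^2


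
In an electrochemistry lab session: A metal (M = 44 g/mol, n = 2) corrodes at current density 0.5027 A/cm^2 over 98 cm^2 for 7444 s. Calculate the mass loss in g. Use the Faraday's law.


Apply Faraday's law: m = i*A*t*M / (n*F)
Total charge passed Q = i*A*t = 0.5027*98*7444 = 366725.6824 C
m = Q*M/(n*F) = 366725.6824*44/(2*96485) = 83.619 g

83.619 g


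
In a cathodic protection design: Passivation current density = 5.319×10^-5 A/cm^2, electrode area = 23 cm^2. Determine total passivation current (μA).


I = i_pass * A, then convert A → μA (×10^6)
I = 5.319×10^-5 * 23 * 10^6 = 1223.37 μA

1223.37 μA


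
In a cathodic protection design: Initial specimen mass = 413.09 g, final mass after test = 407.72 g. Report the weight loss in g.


Weight loss = initial − final
WL = 413.09 − 407.72 = 5.37 g

5.37 g


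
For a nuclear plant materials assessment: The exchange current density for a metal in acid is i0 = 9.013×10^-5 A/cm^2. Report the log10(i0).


i0 = 9.013×10^-5 A/cm^2
log10(i0) = -4.045

-4.045


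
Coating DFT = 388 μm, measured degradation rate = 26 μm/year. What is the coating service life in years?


Service life = thickness / degradation rate
Life = 388 / 26 = 14.9 years

14.9 years


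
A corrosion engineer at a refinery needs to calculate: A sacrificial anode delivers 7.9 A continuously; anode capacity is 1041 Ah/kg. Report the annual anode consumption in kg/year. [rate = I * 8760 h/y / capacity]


Annual consumption = current * hours per year / capacity
Rate = 7.9 * 8760 / 1041 = 66.5 kg/year

66.5 kg/year


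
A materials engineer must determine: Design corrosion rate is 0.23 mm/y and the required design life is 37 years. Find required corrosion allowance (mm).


Corrosion allowance = CR × design life
CA = 0.23 * 37 = 8.51 mm

8.51 mm


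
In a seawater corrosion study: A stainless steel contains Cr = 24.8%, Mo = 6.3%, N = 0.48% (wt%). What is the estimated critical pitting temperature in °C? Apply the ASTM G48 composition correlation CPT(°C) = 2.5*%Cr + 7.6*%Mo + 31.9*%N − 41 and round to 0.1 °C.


Apply the ASTM G48 empirical CPT estimate: CPT(°C) = 2.5*%Cr + 7.6*%Mo + 31.9*%N − 41
2.5*24.8 = 62; 7.6*6.3 = 47.88; 31.9*0.48 = 15.312
CPT = 62 + 47.88 + 15.312 − 41 = 84.192 °C
Rounded to 0.1 °C: CPT ≈ 84.2 °C

84.2 °C


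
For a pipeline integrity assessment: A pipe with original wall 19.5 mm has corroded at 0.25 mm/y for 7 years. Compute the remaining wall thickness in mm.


Remaining wall = original − CR × time
t = 19.5 − 0.25*7 = 19.5 − 1.75 = 17.75 mm

17.75 mm


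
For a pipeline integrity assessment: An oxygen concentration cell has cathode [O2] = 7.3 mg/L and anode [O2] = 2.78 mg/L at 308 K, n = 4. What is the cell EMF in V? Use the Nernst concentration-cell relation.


Apply the Nernst concentration-cell relation: E = (RT/nF)*ln(C_cathode/C_anode)
RT/nF = 8.314*308/(4*96485) = 0.006635 V
ln(7.3/2.78) = 0.96542
E = 0.006635 * 0.96542 = 0.00641 V

0.00641 V


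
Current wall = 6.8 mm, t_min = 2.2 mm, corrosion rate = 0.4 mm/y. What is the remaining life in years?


Apply the remaining-life relation: RL = (t_current − t_min) / CR
RL = (6.8 − 2.2) / 0.4 = 4.6 / 0.4 = 11.5 years

11.5 years


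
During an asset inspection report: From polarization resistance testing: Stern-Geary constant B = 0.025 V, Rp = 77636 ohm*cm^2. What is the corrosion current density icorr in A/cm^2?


Apply the Stern-Geary relation: icorr = B / Rp
icorr = 0.025 / 77636 = 3.22×10^-7 A/cm^2

3.22×10^-7 A/cm^2


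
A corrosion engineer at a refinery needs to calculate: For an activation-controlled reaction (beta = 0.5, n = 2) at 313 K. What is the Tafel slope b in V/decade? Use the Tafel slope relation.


Apply the Tafel slope relation: b = 2.303*R*T/(beta*n*F)
Numerator: 2.303 * 8.314 * 313 = 5993.06
Denominator: 0.5 * 2 * 96485 = 96485.0
b = 5993.06 / 96485.0 = 0.062 V/decade

0.062 V/decade


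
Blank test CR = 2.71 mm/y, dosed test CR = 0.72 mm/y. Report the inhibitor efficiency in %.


Apply the inhibitor-efficiency definition: IE = (CR_blank − CR_inh)/CR_blank × 100
IE = (2.71 − 0.72) / 2.71 × 100
IE = 1.99 / 2.71 × 100 = 73.4 %

73.4 %


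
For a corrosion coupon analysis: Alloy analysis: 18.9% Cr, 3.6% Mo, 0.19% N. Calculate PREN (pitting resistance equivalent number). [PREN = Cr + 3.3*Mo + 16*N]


Apply the PREN formula: PREN = Cr + 3.3*Mo + 16*N
PREN = 18.9 + 3.3*3.6 + 16*0.19
PREN = 18.9 + 11.88 + 3.04 = 33.82

33.82


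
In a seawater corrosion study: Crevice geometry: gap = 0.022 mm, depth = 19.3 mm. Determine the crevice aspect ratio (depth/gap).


Aspect ratio = depth / gap
Ratio = 19.3 / 0.022 = 877.3

877.3


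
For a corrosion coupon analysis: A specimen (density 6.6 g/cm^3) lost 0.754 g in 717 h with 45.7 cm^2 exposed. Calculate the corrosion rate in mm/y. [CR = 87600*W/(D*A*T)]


Apply the mm/y weight-loss relation: CR = 87600 * W / (D * A * T)
Numerator: 87600 * 0.754 = 66050.4
Denominator: 6.6 * 45.7 * 717 = 216261.54
CR = 66050.4 / 216261.54 = 0.3054 mm/y

0.3054 mm/y


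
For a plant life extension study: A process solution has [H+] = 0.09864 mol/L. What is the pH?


pH = −log10[H+]
pH = −log10(0.09864) = 1.01

1.01


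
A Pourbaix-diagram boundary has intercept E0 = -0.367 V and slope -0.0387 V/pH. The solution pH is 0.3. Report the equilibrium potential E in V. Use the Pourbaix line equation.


Apply the Pourbaix line equation: E = E0 + slope*pH
E = -0.367 + (-0.0387)*0.3 = -0.367 + (-0.01161) = -0.37861 V
Rounded to 4 decimal places: E = -0.3786 V

-0.3786 V


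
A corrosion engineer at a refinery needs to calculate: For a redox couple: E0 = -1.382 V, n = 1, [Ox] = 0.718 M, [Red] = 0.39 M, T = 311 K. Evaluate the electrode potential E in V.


Apply the Nernst equation: E = E0 + (RT/nF)*ln([Ox]/[Red])
Step 1: RT/nF = 8.314*311/(1*96485) = 0.02679851 V
Step 2: [Ox]/[Red] = 0.718/0.39 = 1.841026
Step 3: ln(1.841026) = 0.610323
Step 4: correction = 0.02679851 * 0.610323 = 0.0164 V
E = -1.382 + 0.0164 = -1.3656 V

-1.3656 V


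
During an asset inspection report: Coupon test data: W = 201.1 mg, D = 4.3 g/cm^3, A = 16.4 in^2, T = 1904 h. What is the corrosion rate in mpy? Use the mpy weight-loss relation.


Apply the mpy weight-loss relation: CR = 534 * W / (D * A * T)
Numerator: 534 * 201.1 = 107387.4
Denominator: 4.3 * 16.4 * 1904 = 134270.08
CR = 107387.4 / 134270.08 = 0.8 mpy

0.8 mpy


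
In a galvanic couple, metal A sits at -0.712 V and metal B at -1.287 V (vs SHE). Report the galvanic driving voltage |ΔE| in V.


Driving voltage is the absolute potential difference.
|ΔE| = |-0.712 − (-1.287)| = 0.575 V

0.575 V


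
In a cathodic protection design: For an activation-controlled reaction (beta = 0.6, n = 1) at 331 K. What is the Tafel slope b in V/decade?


Apply the Tafel slope relation: b = 2.303*R*T/(beta*n*F)
Numerator: 2.303 * 8.314 * 331 = 6337.7
Denominator: 0.6 * 1 * 96485 = 57891.0
b = 6337.7 / 57891.0 = 0.1095 V/decade

0.1095 V/decade


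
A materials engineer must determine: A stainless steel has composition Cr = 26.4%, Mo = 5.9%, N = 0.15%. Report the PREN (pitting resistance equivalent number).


Apply the PREN formula: PREN = Cr + 3.3*Mo + 16*N
PREN = 26.4 + 3.3*5.9 + 16*0.15
PREN = 26.4 + 19.47 + 2.4 = 48.27

48.27


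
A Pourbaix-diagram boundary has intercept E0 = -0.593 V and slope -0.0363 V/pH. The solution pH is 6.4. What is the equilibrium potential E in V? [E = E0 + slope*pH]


Apply the Pourbaix line equation: E = E0 + slope*pH
E = -0.593 + (-0.0363)*6.4 = -0.593 + (-0.23232) = -0.82532 V
Rounded to 4 decimal places: E = -0.8253 V

-0.8253 V


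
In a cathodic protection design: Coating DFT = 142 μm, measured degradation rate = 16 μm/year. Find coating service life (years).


Service life = thickness / degradation rate
Life = 142 / 16 = 8.9 years

8.9 years


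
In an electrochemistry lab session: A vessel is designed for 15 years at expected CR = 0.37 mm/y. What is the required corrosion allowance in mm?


Corrosion allowance = CR × design life
CA = 0.37 * 15 = 5.55 mm

5.55 mm


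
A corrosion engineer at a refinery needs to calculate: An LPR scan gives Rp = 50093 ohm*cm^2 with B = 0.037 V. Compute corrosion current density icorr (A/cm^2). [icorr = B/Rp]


Apply the Stern-Geary relation: icorr = B / Rp
icorr = 0.037 / 50093 = 7.386×10^-7 A/cm^2

7.386×10^-7 A/cm^2


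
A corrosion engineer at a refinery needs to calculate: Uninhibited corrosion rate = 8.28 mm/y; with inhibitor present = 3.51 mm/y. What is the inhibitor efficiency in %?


Apply the inhibitor-efficiency definition: IE = (CR_blank − CR_inh)/CR_blank × 100
IE = (8.28 − 3.51) / 8.28 × 100
IE = 4.77 / 8.28 × 100 = 57.6 %

57.6 %


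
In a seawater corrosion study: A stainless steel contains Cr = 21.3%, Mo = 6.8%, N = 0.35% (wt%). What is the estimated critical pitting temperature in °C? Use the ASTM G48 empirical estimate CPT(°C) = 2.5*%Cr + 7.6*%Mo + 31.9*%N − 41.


Apply the ASTM G48 empirical CPT estimate: CPT(°C) = 2.5*%Cr + 7.6*%Mo + 31.9*%N − 41
2.5*21.3 = 53.25; 7.6*6.8 = 51.68; 31.9*0.35 = 11.165
CPT = 53.25 + 51.68 + 11.165 − 41 = 75.095 °C
Rounded to 0.1 °C: CPT ≈ 75.1 °C

75.1 °C


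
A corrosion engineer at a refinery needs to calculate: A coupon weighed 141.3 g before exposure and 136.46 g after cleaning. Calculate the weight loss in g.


Weight loss = initial − final
WL = 141.3 − 136.46 = 4.84 g

4.84 g


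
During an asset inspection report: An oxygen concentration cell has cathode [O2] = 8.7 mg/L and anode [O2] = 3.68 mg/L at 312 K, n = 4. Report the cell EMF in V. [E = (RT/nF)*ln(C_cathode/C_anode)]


Apply the Nernst concentration-cell relation: E = (RT/nF)*ln(C_cathode/C_anode)
RT/nF = 8.314*312/(4*96485) = 0.00672117 V
ln(8.7/3.68) = 0.86041
E = 0.00672117 * 0.86041 = 0.00578 V

0.00578 V


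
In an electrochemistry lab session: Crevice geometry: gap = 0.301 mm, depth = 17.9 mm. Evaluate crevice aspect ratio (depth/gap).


Aspect ratio = depth / gap
Ratio = 17.9 / 0.301 = 59.5

59.5


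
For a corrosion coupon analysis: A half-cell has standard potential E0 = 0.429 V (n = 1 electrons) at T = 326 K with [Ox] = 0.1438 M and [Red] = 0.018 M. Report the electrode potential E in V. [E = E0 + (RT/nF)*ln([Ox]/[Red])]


Apply the Nernst equation: E = E0 + (RT/nF)*ln([Ox]/[Red])
Step 1: RT/nF = 8.314*326/(1*96485) = 0.02809104 V
Step 2: [Ox]/[Red] = 0.1438/0.018 = 7.988889
Step 3: ln(7.988889) = 2.078052
Step 4: correction = 0.02809104 * 2.078052 = 0.058 V
E = 0.429 + 0.058 = 0.487 V

0.487 V


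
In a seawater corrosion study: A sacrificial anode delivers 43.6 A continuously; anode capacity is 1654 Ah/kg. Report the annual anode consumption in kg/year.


Annual consumption = current * hours per year / capacity
Rate = 43.6 * 8760 / 1654 = 230.9 kg/year

230.9 kg/year


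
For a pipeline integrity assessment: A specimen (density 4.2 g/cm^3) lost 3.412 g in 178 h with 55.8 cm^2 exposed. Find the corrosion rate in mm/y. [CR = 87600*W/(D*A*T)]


Apply the mm/y weight-loss relation: CR = 87600 * W / (D * A * T)
Numerator: 87600 * 3.412 = 298891.2
Denominator: 4.2 * 55.8 * 178 = 41716.08
CR = 298891.2 / 41716.08 = 7.16489 mm/y

7.16489 mm/y


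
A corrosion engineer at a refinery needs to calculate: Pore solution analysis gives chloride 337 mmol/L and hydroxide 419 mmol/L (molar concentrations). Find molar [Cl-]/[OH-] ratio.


Threshold parameter = [Cl-] / [OH-] (molar basis; both in mmol/L, so units cancel)
Ratio = 337 / 419 = 0.8

0.8
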